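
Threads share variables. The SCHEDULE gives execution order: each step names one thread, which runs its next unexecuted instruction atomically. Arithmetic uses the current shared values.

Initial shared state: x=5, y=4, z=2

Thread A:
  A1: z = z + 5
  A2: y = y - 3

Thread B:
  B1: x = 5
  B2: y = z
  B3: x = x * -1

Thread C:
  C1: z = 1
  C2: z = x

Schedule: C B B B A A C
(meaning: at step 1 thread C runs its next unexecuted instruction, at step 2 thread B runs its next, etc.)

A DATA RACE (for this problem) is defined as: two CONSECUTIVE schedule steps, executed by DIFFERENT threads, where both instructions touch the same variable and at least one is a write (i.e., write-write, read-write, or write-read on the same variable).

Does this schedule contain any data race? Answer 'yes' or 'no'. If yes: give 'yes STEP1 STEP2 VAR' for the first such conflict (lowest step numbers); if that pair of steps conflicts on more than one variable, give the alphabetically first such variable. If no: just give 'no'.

Steps 1,2: C(r=-,w=z) vs B(r=-,w=x). No conflict.
Steps 2,3: same thread (B). No race.
Steps 3,4: same thread (B). No race.
Steps 4,5: B(r=x,w=x) vs A(r=z,w=z). No conflict.
Steps 5,6: same thread (A). No race.
Steps 6,7: A(r=y,w=y) vs C(r=x,w=z). No conflict.

Answer: no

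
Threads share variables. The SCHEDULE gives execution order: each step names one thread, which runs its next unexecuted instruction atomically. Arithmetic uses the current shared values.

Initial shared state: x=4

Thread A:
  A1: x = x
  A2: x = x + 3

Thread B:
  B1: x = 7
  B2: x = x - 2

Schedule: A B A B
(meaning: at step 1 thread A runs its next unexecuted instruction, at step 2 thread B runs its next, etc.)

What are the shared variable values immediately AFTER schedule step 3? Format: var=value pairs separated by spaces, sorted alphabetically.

Answer: x=10

Derivation:
Step 1: thread A executes A1 (x = x). Shared: x=4. PCs: A@1 B@0
Step 2: thread B executes B1 (x = 7). Shared: x=7. PCs: A@1 B@1
Step 3: thread A executes A2 (x = x + 3). Shared: x=10. PCs: A@2 B@1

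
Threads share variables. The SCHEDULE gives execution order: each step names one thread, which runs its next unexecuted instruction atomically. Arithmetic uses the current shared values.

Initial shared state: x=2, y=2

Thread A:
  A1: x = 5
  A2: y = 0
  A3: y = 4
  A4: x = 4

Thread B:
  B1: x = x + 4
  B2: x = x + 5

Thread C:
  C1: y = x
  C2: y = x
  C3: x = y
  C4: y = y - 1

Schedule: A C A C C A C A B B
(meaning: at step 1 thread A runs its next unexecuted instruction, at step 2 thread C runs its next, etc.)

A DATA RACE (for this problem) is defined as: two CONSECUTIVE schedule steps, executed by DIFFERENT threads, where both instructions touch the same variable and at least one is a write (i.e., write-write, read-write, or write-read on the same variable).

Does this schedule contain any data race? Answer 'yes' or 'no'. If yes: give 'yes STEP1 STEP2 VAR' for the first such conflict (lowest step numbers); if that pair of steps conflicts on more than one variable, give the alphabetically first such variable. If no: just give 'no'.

Steps 1,2: A(x = 5) vs C(y = x). RACE on x (W-R).
Steps 2,3: C(y = x) vs A(y = 0). RACE on y (W-W).
Steps 3,4: A(y = 0) vs C(y = x). RACE on y (W-W).
Steps 4,5: same thread (C). No race.
Steps 5,6: C(x = y) vs A(y = 4). RACE on y (R-W).
Steps 6,7: A(y = 4) vs C(y = y - 1). RACE on y (W-W).
Steps 7,8: C(r=y,w=y) vs A(r=-,w=x). No conflict.
Steps 8,9: A(x = 4) vs B(x = x + 4). RACE on x (W-W).
Steps 9,10: same thread (B). No race.
First conflict at steps 1,2.

Answer: yes 1 2 x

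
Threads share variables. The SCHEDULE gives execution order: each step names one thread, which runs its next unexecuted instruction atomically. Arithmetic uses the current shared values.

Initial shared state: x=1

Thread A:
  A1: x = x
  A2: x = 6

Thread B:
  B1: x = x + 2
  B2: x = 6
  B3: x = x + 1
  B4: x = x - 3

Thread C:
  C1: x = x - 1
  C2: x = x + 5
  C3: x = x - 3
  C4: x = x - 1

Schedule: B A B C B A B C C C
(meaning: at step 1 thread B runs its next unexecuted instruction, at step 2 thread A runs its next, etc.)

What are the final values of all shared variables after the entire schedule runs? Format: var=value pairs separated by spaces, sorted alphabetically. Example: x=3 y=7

Answer: x=4

Derivation:
Step 1: thread B executes B1 (x = x + 2). Shared: x=3. PCs: A@0 B@1 C@0
Step 2: thread A executes A1 (x = x). Shared: x=3. PCs: A@1 B@1 C@0
Step 3: thread B executes B2 (x = 6). Shared: x=6. PCs: A@1 B@2 C@0
Step 4: thread C executes C1 (x = x - 1). Shared: x=5. PCs: A@1 B@2 C@1
Step 5: thread B executes B3 (x = x + 1). Shared: x=6. PCs: A@1 B@3 C@1
Step 6: thread A executes A2 (x = 6). Shared: x=6. PCs: A@2 B@3 C@1
Step 7: thread B executes B4 (x = x - 3). Shared: x=3. PCs: A@2 B@4 C@1
Step 8: thread C executes C2 (x = x + 5). Shared: x=8. PCs: A@2 B@4 C@2
Step 9: thread C executes C3 (x = x - 3). Shared: x=5. PCs: A@2 B@4 C@3
Step 10: thread C executes C4 (x = x - 1). Shared: x=4. PCs: A@2 B@4 C@4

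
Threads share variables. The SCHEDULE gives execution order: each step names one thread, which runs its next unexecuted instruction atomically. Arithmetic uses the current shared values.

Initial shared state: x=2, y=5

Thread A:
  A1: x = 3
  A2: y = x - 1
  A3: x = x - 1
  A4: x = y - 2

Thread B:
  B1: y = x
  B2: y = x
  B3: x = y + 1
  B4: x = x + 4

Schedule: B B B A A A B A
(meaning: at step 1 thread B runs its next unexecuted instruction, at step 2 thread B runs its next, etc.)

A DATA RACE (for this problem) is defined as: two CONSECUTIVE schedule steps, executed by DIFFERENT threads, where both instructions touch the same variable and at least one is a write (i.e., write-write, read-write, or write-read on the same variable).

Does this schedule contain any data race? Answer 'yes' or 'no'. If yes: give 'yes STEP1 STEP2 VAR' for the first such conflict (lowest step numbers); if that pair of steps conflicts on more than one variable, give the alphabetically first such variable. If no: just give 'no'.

Steps 1,2: same thread (B). No race.
Steps 2,3: same thread (B). No race.
Steps 3,4: B(x = y + 1) vs A(x = 3). RACE on x (W-W).
Steps 4,5: same thread (A). No race.
Steps 5,6: same thread (A). No race.
Steps 6,7: A(x = x - 1) vs B(x = x + 4). RACE on x (W-W).
Steps 7,8: B(x = x + 4) vs A(x = y - 2). RACE on x (W-W).
First conflict at steps 3,4.

Answer: yes 3 4 x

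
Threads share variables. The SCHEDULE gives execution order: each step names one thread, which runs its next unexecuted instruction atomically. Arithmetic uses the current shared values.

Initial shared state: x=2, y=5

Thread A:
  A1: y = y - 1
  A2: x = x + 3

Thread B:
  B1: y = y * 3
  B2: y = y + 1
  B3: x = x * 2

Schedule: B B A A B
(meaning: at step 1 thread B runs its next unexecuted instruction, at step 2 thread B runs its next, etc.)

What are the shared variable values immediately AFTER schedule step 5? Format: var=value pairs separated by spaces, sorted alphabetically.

Answer: x=10 y=15

Derivation:
Step 1: thread B executes B1 (y = y * 3). Shared: x=2 y=15. PCs: A@0 B@1
Step 2: thread B executes B2 (y = y + 1). Shared: x=2 y=16. PCs: A@0 B@2
Step 3: thread A executes A1 (y = y - 1). Shared: x=2 y=15. PCs: A@1 B@2
Step 4: thread A executes A2 (x = x + 3). Shared: x=5 y=15. PCs: A@2 B@2
Step 5: thread B executes B3 (x = x * 2). Shared: x=10 y=15. PCs: A@2 B@3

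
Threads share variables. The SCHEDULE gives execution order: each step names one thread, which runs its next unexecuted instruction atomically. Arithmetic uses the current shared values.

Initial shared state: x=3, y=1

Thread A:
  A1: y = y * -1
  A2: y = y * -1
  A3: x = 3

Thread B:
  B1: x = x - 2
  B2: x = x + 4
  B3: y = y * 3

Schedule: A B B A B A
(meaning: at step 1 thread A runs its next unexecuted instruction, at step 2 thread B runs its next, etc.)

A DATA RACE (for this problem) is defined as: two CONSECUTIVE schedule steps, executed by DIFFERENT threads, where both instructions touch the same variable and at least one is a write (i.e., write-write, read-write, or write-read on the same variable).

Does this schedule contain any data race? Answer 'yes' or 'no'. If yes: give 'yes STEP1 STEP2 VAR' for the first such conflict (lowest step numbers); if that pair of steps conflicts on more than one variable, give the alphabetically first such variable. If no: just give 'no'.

Answer: yes 4 5 y

Derivation:
Steps 1,2: A(r=y,w=y) vs B(r=x,w=x). No conflict.
Steps 2,3: same thread (B). No race.
Steps 3,4: B(r=x,w=x) vs A(r=y,w=y). No conflict.
Steps 4,5: A(y = y * -1) vs B(y = y * 3). RACE on y (W-W).
Steps 5,6: B(r=y,w=y) vs A(r=-,w=x). No conflict.
First conflict at steps 4,5.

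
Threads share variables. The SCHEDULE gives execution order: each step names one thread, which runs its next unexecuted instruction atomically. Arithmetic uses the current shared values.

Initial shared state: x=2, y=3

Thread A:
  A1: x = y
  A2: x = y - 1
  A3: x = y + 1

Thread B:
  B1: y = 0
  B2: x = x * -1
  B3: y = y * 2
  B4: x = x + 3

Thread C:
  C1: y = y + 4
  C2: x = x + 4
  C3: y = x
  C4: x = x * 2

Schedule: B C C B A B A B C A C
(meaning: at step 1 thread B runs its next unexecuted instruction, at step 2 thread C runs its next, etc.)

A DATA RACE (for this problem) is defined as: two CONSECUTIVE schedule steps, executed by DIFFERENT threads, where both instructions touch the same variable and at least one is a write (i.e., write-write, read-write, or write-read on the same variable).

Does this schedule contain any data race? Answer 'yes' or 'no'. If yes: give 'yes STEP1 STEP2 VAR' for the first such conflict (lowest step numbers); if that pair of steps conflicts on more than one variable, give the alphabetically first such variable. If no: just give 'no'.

Answer: yes 1 2 y

Derivation:
Steps 1,2: B(y = 0) vs C(y = y + 4). RACE on y (W-W).
Steps 2,3: same thread (C). No race.
Steps 3,4: C(x = x + 4) vs B(x = x * -1). RACE on x (W-W).
Steps 4,5: B(x = x * -1) vs A(x = y). RACE on x (W-W).
Steps 5,6: A(x = y) vs B(y = y * 2). RACE on y (R-W).
Steps 6,7: B(y = y * 2) vs A(x = y - 1). RACE on y (W-R).
Steps 7,8: A(x = y - 1) vs B(x = x + 3). RACE on x (W-W).
Steps 8,9: B(x = x + 3) vs C(y = x). RACE on x (W-R).
Steps 9,10: C(y = x) vs A(x = y + 1). RACE on x (R-W), y (W-R). Multiple vars; alphabetically first is x.
Steps 10,11: A(x = y + 1) vs C(x = x * 2). RACE on x (W-W).
First conflict at steps 1,2.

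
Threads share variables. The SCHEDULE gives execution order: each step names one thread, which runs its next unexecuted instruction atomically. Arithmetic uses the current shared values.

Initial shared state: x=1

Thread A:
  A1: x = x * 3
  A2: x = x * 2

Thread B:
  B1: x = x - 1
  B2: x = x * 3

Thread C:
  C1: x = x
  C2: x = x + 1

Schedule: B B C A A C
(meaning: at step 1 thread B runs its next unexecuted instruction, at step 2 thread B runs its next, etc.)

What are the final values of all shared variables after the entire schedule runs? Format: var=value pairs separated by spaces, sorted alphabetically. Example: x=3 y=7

Step 1: thread B executes B1 (x = x - 1). Shared: x=0. PCs: A@0 B@1 C@0
Step 2: thread B executes B2 (x = x * 3). Shared: x=0. PCs: A@0 B@2 C@0
Step 3: thread C executes C1 (x = x). Shared: x=0. PCs: A@0 B@2 C@1
Step 4: thread A executes A1 (x = x * 3). Shared: x=0. PCs: A@1 B@2 C@1
Step 5: thread A executes A2 (x = x * 2). Shared: x=0. PCs: A@2 B@2 C@1
Step 6: thread C executes C2 (x = x + 1). Shared: x=1. PCs: A@2 B@2 C@2

Answer: x=1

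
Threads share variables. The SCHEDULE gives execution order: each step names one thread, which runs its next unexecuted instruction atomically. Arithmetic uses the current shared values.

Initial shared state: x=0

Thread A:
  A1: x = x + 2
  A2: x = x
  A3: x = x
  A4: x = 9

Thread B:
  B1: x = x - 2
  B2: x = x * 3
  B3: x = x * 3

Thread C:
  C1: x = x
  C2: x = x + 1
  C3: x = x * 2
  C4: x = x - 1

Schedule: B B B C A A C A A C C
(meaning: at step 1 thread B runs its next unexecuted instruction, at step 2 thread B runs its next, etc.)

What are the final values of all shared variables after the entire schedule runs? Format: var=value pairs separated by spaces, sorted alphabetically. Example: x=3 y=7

Step 1: thread B executes B1 (x = x - 2). Shared: x=-2. PCs: A@0 B@1 C@0
Step 2: thread B executes B2 (x = x * 3). Shared: x=-6. PCs: A@0 B@2 C@0
Step 3: thread B executes B3 (x = x * 3). Shared: x=-18. PCs: A@0 B@3 C@0
Step 4: thread C executes C1 (x = x). Shared: x=-18. PCs: A@0 B@3 C@1
Step 5: thread A executes A1 (x = x + 2). Shared: x=-16. PCs: A@1 B@3 C@1
Step 6: thread A executes A2 (x = x). Shared: x=-16. PCs: A@2 B@3 C@1
Step 7: thread C executes C2 (x = x + 1). Shared: x=-15. PCs: A@2 B@3 C@2
Step 8: thread A executes A3 (x = x). Shared: x=-15. PCs: A@3 B@3 C@2
Step 9: thread A executes A4 (x = 9). Shared: x=9. PCs: A@4 B@3 C@2
Step 10: thread C executes C3 (x = x * 2). Shared: x=18. PCs: A@4 B@3 C@3
Step 11: thread C executes C4 (x = x - 1). Shared: x=17. PCs: A@4 B@3 C@4

Answer: x=17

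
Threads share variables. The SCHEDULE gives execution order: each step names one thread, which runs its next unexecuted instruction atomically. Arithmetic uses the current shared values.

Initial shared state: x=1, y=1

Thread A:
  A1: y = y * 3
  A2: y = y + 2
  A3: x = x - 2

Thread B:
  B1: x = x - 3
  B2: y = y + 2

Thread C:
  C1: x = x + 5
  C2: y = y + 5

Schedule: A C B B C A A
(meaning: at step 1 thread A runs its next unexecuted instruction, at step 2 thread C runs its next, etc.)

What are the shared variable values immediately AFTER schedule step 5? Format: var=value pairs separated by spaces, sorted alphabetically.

Answer: x=3 y=10

Derivation:
Step 1: thread A executes A1 (y = y * 3). Shared: x=1 y=3. PCs: A@1 B@0 C@0
Step 2: thread C executes C1 (x = x + 5). Shared: x=6 y=3. PCs: A@1 B@0 C@1
Step 3: thread B executes B1 (x = x - 3). Shared: x=3 y=3. PCs: A@1 B@1 C@1
Step 4: thread B executes B2 (y = y + 2). Shared: x=3 y=5. PCs: A@1 B@2 C@1
Step 5: thread C executes C2 (y = y + 5). Shared: x=3 y=10. PCs: A@1 B@2 C@2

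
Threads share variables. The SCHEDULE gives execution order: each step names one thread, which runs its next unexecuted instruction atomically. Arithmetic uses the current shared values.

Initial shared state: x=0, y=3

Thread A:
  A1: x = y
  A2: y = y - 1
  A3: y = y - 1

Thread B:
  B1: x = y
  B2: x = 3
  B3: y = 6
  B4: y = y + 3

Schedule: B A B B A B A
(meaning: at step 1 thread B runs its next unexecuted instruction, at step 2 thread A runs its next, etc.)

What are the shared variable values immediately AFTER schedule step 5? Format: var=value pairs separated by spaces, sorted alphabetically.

Answer: x=3 y=5

Derivation:
Step 1: thread B executes B1 (x = y). Shared: x=3 y=3. PCs: A@0 B@1
Step 2: thread A executes A1 (x = y). Shared: x=3 y=3. PCs: A@1 B@1
Step 3: thread B executes B2 (x = 3). Shared: x=3 y=3. PCs: A@1 B@2
Step 4: thread B executes B3 (y = 6). Shared: x=3 y=6. PCs: A@1 B@3
Step 5: thread A executes A2 (y = y - 1). Shared: x=3 y=5. PCs: A@2 B@3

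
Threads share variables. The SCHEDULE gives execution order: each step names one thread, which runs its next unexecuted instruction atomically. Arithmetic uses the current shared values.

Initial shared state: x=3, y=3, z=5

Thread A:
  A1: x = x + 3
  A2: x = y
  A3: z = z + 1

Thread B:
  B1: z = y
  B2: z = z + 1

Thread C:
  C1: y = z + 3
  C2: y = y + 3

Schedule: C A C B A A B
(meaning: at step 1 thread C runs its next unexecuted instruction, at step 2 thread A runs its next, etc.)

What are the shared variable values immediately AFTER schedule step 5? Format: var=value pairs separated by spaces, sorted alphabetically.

Answer: x=11 y=11 z=11

Derivation:
Step 1: thread C executes C1 (y = z + 3). Shared: x=3 y=8 z=5. PCs: A@0 B@0 C@1
Step 2: thread A executes A1 (x = x + 3). Shared: x=6 y=8 z=5. PCs: A@1 B@0 C@1
Step 3: thread C executes C2 (y = y + 3). Shared: x=6 y=11 z=5. PCs: A@1 B@0 C@2
Step 4: thread B executes B1 (z = y). Shared: x=6 y=11 z=11. PCs: A@1 B@1 C@2
Step 5: thread A executes A2 (x = y). Shared: x=11 y=11 z=11. PCs: A@2 B@1 C@2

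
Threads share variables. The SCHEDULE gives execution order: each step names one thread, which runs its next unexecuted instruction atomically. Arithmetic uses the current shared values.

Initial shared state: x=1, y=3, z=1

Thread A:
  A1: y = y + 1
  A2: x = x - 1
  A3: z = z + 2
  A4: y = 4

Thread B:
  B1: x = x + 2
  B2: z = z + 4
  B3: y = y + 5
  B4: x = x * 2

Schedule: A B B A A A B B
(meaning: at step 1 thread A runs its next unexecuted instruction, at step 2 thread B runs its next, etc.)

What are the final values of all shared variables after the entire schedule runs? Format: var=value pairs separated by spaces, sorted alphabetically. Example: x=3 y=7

Answer: x=4 y=9 z=7

Derivation:
Step 1: thread A executes A1 (y = y + 1). Shared: x=1 y=4 z=1. PCs: A@1 B@0
Step 2: thread B executes B1 (x = x + 2). Shared: x=3 y=4 z=1. PCs: A@1 B@1
Step 3: thread B executes B2 (z = z + 4). Shared: x=3 y=4 z=5. PCs: A@1 B@2
Step 4: thread A executes A2 (x = x - 1). Shared: x=2 y=4 z=5. PCs: A@2 B@2
Step 5: thread A executes A3 (z = z + 2). Shared: x=2 y=4 z=7. PCs: A@3 B@2
Step 6: thread A executes A4 (y = 4). Shared: x=2 y=4 z=7. PCs: A@4 B@2
Step 7: thread B executes B3 (y = y + 5). Shared: x=2 y=9 z=7. PCs: A@4 B@3
Step 8: thread B executes B4 (x = x * 2). Shared: x=4 y=9 z=7. PCs: A@4 B@4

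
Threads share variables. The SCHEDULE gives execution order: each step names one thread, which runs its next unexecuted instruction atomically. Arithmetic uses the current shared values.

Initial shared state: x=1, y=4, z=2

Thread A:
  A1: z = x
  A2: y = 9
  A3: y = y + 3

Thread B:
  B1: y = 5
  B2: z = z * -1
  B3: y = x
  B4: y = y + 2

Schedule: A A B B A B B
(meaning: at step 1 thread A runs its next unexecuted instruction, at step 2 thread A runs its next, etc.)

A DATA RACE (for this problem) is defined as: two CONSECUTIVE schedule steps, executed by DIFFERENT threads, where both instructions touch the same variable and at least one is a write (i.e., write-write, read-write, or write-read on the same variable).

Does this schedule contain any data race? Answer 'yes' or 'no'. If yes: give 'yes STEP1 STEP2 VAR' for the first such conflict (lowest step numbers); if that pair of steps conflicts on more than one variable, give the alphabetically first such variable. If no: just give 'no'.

Answer: yes 2 3 y

Derivation:
Steps 1,2: same thread (A). No race.
Steps 2,3: A(y = 9) vs B(y = 5). RACE on y (W-W).
Steps 3,4: same thread (B). No race.
Steps 4,5: B(r=z,w=z) vs A(r=y,w=y). No conflict.
Steps 5,6: A(y = y + 3) vs B(y = x). RACE on y (W-W).
Steps 6,7: same thread (B). No race.
First conflict at steps 2,3.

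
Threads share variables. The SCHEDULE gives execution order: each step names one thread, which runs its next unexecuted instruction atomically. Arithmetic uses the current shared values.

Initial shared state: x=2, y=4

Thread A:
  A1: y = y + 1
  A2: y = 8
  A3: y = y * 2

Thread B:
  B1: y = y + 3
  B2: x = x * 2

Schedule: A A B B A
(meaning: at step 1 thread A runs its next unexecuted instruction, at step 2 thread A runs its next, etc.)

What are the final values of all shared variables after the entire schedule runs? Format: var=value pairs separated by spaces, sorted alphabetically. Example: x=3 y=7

Answer: x=4 y=22

Derivation:
Step 1: thread A executes A1 (y = y + 1). Shared: x=2 y=5. PCs: A@1 B@0
Step 2: thread A executes A2 (y = 8). Shared: x=2 y=8. PCs: A@2 B@0
Step 3: thread B executes B1 (y = y + 3). Shared: x=2 y=11. PCs: A@2 B@1
Step 4: thread B executes B2 (x = x * 2). Shared: x=4 y=11. PCs: A@2 B@2
Step 5: thread A executes A3 (y = y * 2). Shared: x=4 y=22. PCs: A@3 B@2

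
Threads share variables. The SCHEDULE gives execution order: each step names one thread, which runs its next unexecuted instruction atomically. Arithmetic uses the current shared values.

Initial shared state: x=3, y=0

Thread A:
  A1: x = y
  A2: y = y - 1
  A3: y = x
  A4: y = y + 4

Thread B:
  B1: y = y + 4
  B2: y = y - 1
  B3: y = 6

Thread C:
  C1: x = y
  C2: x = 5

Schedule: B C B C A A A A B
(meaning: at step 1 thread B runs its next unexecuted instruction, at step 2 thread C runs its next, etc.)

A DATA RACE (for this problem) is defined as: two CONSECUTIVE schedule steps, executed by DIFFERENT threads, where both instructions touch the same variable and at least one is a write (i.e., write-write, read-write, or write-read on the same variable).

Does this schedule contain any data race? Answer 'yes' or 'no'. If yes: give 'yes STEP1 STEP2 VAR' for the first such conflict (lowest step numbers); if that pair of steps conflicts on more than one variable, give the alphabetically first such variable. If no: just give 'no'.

Steps 1,2: B(y = y + 4) vs C(x = y). RACE on y (W-R).
Steps 2,3: C(x = y) vs B(y = y - 1). RACE on y (R-W).
Steps 3,4: B(r=y,w=y) vs C(r=-,w=x). No conflict.
Steps 4,5: C(x = 5) vs A(x = y). RACE on x (W-W).
Steps 5,6: same thread (A). No race.
Steps 6,7: same thread (A). No race.
Steps 7,8: same thread (A). No race.
Steps 8,9: A(y = y + 4) vs B(y = 6). RACE on y (W-W).
First conflict at steps 1,2.

Answer: yes 1 2 y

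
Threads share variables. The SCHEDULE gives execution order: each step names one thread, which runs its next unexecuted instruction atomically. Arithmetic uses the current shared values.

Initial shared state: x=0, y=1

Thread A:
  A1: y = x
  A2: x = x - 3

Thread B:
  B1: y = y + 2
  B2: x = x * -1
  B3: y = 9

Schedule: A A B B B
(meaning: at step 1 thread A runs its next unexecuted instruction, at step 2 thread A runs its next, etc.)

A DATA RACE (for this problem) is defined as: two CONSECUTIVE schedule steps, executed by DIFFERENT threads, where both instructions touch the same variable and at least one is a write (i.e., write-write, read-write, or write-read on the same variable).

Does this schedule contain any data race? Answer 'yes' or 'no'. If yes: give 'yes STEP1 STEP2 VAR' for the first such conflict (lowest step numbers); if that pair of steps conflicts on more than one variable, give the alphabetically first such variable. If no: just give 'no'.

Steps 1,2: same thread (A). No race.
Steps 2,3: A(r=x,w=x) vs B(r=y,w=y). No conflict.
Steps 3,4: same thread (B). No race.
Steps 4,5: same thread (B). No race.

Answer: no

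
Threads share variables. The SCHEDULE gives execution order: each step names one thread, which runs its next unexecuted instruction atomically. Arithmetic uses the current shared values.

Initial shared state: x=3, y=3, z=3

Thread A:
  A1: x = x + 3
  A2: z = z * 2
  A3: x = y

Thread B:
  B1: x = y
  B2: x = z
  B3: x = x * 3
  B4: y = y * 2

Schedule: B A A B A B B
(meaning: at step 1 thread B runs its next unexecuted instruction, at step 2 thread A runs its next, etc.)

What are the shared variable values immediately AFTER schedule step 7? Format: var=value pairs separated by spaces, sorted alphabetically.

Step 1: thread B executes B1 (x = y). Shared: x=3 y=3 z=3. PCs: A@0 B@1
Step 2: thread A executes A1 (x = x + 3). Shared: x=6 y=3 z=3. PCs: A@1 B@1
Step 3: thread A executes A2 (z = z * 2). Shared: x=6 y=3 z=6. PCs: A@2 B@1
Step 4: thread B executes B2 (x = z). Shared: x=6 y=3 z=6. PCs: A@2 B@2
Step 5: thread A executes A3 (x = y). Shared: x=3 y=3 z=6. PCs: A@3 B@2
Step 6: thread B executes B3 (x = x * 3). Shared: x=9 y=3 z=6. PCs: A@3 B@3
Step 7: thread B executes B4 (y = y * 2). Shared: x=9 y=6 z=6. PCs: A@3 B@4

Answer: x=9 y=6 z=6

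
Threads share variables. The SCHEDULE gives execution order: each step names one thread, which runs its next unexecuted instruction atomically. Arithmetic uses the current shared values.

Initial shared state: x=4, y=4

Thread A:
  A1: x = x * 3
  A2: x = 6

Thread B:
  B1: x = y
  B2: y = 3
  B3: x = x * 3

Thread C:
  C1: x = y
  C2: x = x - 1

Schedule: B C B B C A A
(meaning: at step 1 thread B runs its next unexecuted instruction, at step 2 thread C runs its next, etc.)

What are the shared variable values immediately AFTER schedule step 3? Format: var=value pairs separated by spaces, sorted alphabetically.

Step 1: thread B executes B1 (x = y). Shared: x=4 y=4. PCs: A@0 B@1 C@0
Step 2: thread C executes C1 (x = y). Shared: x=4 y=4. PCs: A@0 B@1 C@1
Step 3: thread B executes B2 (y = 3). Shared: x=4 y=3. PCs: A@0 B@2 C@1

Answer: x=4 y=3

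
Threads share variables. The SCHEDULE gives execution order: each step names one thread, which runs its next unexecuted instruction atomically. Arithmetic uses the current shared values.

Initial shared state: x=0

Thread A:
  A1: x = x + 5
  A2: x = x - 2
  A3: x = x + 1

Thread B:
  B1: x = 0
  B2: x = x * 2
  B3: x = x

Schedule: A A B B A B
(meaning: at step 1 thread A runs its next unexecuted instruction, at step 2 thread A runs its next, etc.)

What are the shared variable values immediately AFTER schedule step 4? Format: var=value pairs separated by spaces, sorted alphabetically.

Step 1: thread A executes A1 (x = x + 5). Shared: x=5. PCs: A@1 B@0
Step 2: thread A executes A2 (x = x - 2). Shared: x=3. PCs: A@2 B@0
Step 3: thread B executes B1 (x = 0). Shared: x=0. PCs: A@2 B@1
Step 4: thread B executes B2 (x = x * 2). Shared: x=0. PCs: A@2 B@2

Answer: x=0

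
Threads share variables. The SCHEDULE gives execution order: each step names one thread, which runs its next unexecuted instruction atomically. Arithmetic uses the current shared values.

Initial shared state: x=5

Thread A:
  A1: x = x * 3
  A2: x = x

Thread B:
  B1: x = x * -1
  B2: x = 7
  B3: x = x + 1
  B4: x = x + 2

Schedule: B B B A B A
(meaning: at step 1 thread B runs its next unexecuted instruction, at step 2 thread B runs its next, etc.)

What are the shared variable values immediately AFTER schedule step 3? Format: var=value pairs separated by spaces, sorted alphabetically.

Step 1: thread B executes B1 (x = x * -1). Shared: x=-5. PCs: A@0 B@1
Step 2: thread B executes B2 (x = 7). Shared: x=7. PCs: A@0 B@2
Step 3: thread B executes B3 (x = x + 1). Shared: x=8. PCs: A@0 B@3

Answer: x=8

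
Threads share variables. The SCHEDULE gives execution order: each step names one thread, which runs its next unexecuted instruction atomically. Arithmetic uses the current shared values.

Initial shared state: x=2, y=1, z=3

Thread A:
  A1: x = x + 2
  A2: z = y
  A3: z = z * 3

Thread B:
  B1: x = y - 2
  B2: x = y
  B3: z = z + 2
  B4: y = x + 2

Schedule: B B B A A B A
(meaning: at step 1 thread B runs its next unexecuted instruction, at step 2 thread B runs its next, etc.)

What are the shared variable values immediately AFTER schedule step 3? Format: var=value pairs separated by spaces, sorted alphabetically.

Step 1: thread B executes B1 (x = y - 2). Shared: x=-1 y=1 z=3. PCs: A@0 B@1
Step 2: thread B executes B2 (x = y). Shared: x=1 y=1 z=3. PCs: A@0 B@2
Step 3: thread B executes B3 (z = z + 2). Shared: x=1 y=1 z=5. PCs: A@0 B@3

Answer: x=1 y=1 z=5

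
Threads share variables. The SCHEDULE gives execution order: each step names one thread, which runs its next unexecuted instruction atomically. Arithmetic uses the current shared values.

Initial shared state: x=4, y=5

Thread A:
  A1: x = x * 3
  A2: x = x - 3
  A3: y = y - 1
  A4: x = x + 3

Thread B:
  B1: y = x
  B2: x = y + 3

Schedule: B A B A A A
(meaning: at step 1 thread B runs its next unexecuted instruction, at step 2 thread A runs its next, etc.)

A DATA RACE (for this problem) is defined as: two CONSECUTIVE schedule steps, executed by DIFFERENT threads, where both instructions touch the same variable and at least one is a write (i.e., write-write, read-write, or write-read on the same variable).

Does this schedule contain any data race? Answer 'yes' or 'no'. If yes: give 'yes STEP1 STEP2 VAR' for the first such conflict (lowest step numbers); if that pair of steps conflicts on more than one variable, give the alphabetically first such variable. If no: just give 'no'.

Answer: yes 1 2 x

Derivation:
Steps 1,2: B(y = x) vs A(x = x * 3). RACE on x (R-W).
Steps 2,3: A(x = x * 3) vs B(x = y + 3). RACE on x (W-W).
Steps 3,4: B(x = y + 3) vs A(x = x - 3). RACE on x (W-W).
Steps 4,5: same thread (A). No race.
Steps 5,6: same thread (A). No race.
First conflict at steps 1,2.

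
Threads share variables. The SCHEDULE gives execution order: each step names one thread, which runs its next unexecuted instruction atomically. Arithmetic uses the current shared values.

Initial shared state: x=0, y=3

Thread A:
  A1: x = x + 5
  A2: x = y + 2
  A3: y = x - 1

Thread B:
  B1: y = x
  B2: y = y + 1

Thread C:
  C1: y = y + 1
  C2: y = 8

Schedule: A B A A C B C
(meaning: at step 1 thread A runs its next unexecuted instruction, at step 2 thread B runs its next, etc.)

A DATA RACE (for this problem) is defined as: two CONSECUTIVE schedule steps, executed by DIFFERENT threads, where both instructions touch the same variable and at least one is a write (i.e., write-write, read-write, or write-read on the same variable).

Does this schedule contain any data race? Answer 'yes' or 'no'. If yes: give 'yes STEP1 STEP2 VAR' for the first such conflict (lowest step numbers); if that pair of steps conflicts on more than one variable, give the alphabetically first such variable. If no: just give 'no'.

Steps 1,2: A(x = x + 5) vs B(y = x). RACE on x (W-R).
Steps 2,3: B(y = x) vs A(x = y + 2). RACE on x (R-W), y (W-R). Multiple vars; alphabetically first is x.
Steps 3,4: same thread (A). No race.
Steps 4,5: A(y = x - 1) vs C(y = y + 1). RACE on y (W-W).
Steps 5,6: C(y = y + 1) vs B(y = y + 1). RACE on y (W-W).
Steps 6,7: B(y = y + 1) vs C(y = 8). RACE on y (W-W).
First conflict at steps 1,2.

Answer: yes 1 2 x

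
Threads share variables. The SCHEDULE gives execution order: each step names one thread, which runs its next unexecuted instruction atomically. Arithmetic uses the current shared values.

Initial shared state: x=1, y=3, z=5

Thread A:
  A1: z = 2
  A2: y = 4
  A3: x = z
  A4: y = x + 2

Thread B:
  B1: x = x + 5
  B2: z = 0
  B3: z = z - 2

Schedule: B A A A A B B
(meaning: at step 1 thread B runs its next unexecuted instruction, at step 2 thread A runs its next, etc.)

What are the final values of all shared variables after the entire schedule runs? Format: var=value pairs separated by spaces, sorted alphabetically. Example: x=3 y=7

Answer: x=2 y=4 z=-2

Derivation:
Step 1: thread B executes B1 (x = x + 5). Shared: x=6 y=3 z=5. PCs: A@0 B@1
Step 2: thread A executes A1 (z = 2). Shared: x=6 y=3 z=2. PCs: A@1 B@1
Step 3: thread A executes A2 (y = 4). Shared: x=6 y=4 z=2. PCs: A@2 B@1
Step 4: thread A executes A3 (x = z). Shared: x=2 y=4 z=2. PCs: A@3 B@1
Step 5: thread A executes A4 (y = x + 2). Shared: x=2 y=4 z=2. PCs: A@4 B@1
Step 6: thread B executes B2 (z = 0). Shared: x=2 y=4 z=0. PCs: A@4 B@2
Step 7: thread B executes B3 (z = z - 2). Shared: x=2 y=4 z=-2. PCs: A@4 B@3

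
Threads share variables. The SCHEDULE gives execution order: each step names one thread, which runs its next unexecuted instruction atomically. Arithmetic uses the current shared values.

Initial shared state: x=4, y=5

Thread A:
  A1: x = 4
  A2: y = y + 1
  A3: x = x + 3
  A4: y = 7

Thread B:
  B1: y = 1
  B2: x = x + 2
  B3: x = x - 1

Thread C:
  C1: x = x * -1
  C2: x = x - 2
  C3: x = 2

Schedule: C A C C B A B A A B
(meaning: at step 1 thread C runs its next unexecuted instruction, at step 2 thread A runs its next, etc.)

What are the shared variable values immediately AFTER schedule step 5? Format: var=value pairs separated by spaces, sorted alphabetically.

Answer: x=2 y=1

Derivation:
Step 1: thread C executes C1 (x = x * -1). Shared: x=-4 y=5. PCs: A@0 B@0 C@1
Step 2: thread A executes A1 (x = 4). Shared: x=4 y=5. PCs: A@1 B@0 C@1
Step 3: thread C executes C2 (x = x - 2). Shared: x=2 y=5. PCs: A@1 B@0 C@2
Step 4: thread C executes C3 (x = 2). Shared: x=2 y=5. PCs: A@1 B@0 C@3
Step 5: thread B executes B1 (y = 1). Shared: x=2 y=1. PCs: A@1 B@1 C@3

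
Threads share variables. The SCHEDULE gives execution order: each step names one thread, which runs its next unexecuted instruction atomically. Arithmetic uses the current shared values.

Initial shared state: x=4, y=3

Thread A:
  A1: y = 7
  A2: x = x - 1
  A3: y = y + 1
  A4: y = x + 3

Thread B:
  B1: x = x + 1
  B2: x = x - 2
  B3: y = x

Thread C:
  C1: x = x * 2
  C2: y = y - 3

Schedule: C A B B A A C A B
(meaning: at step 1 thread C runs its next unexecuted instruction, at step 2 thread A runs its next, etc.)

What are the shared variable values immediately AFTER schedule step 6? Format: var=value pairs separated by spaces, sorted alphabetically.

Answer: x=6 y=8

Derivation:
Step 1: thread C executes C1 (x = x * 2). Shared: x=8 y=3. PCs: A@0 B@0 C@1
Step 2: thread A executes A1 (y = 7). Shared: x=8 y=7. PCs: A@1 B@0 C@1
Step 3: thread B executes B1 (x = x + 1). Shared: x=9 y=7. PCs: A@1 B@1 C@1
Step 4: thread B executes B2 (x = x - 2). Shared: x=7 y=7. PCs: A@1 B@2 C@1
Step 5: thread A executes A2 (x = x - 1). Shared: x=6 y=7. PCs: A@2 B@2 C@1
Step 6: thread A executes A3 (y = y + 1). Shared: x=6 y=8. PCs: A@3 B@2 C@1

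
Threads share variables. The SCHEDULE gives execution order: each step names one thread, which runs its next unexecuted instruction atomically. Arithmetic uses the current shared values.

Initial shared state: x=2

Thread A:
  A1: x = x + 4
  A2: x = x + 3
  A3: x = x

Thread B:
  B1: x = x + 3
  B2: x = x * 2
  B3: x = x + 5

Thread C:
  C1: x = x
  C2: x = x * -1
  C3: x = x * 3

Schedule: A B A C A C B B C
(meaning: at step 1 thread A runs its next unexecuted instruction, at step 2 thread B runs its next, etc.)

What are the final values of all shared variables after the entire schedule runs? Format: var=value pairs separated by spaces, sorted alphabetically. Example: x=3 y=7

Answer: x=-57

Derivation:
Step 1: thread A executes A1 (x = x + 4). Shared: x=6. PCs: A@1 B@0 C@0
Step 2: thread B executes B1 (x = x + 3). Shared: x=9. PCs: A@1 B@1 C@0
Step 3: thread A executes A2 (x = x + 3). Shared: x=12. PCs: A@2 B@1 C@0
Step 4: thread C executes C1 (x = x). Shared: x=12. PCs: A@2 B@1 C@1
Step 5: thread A executes A3 (x = x). Shared: x=12. PCs: A@3 B@1 C@1
Step 6: thread C executes C2 (x = x * -1). Shared: x=-12. PCs: A@3 B@1 C@2
Step 7: thread B executes B2 (x = x * 2). Shared: x=-24. PCs: A@3 B@2 C@2
Step 8: thread B executes B3 (x = x + 5). Shared: x=-19. PCs: A@3 B@3 C@2
Step 9: thread C executes C3 (x = x * 3). Shared: x=-57. PCs: A@3 B@3 C@3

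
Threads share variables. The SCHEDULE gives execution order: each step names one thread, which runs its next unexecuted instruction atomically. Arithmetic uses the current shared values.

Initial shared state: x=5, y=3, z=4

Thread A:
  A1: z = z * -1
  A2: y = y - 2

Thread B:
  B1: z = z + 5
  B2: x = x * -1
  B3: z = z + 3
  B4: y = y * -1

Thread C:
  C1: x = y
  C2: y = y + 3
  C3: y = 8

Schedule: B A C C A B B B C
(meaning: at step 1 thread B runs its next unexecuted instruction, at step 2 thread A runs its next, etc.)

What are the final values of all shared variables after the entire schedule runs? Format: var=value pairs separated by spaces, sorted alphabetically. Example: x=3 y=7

Step 1: thread B executes B1 (z = z + 5). Shared: x=5 y=3 z=9. PCs: A@0 B@1 C@0
Step 2: thread A executes A1 (z = z * -1). Shared: x=5 y=3 z=-9. PCs: A@1 B@1 C@0
Step 3: thread C executes C1 (x = y). Shared: x=3 y=3 z=-9. PCs: A@1 B@1 C@1
Step 4: thread C executes C2 (y = y + 3). Shared: x=3 y=6 z=-9. PCs: A@1 B@1 C@2
Step 5: thread A executes A2 (y = y - 2). Shared: x=3 y=4 z=-9. PCs: A@2 B@1 C@2
Step 6: thread B executes B2 (x = x * -1). Shared: x=-3 y=4 z=-9. PCs: A@2 B@2 C@2
Step 7: thread B executes B3 (z = z + 3). Shared: x=-3 y=4 z=-6. PCs: A@2 B@3 C@2
Step 8: thread B executes B4 (y = y * -1). Shared: x=-3 y=-4 z=-6. PCs: A@2 B@4 C@2
Step 9: thread C executes C3 (y = 8). Shared: x=-3 y=8 z=-6. PCs: A@2 B@4 C@3

Answer: x=-3 y=8 z=-6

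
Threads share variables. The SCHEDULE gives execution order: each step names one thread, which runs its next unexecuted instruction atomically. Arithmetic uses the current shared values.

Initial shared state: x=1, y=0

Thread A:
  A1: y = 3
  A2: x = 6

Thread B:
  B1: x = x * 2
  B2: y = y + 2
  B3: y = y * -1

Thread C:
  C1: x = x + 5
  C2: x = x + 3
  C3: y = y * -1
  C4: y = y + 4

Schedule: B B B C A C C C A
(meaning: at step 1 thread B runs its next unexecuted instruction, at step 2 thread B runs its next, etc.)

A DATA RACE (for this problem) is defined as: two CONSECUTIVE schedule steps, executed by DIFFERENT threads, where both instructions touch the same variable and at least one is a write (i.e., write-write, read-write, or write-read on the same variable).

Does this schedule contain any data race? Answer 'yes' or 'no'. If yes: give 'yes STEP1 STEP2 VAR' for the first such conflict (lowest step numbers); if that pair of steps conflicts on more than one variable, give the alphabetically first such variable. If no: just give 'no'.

Steps 1,2: same thread (B). No race.
Steps 2,3: same thread (B). No race.
Steps 3,4: B(r=y,w=y) vs C(r=x,w=x). No conflict.
Steps 4,5: C(r=x,w=x) vs A(r=-,w=y). No conflict.
Steps 5,6: A(r=-,w=y) vs C(r=x,w=x). No conflict.
Steps 6,7: same thread (C). No race.
Steps 7,8: same thread (C). No race.
Steps 8,9: C(r=y,w=y) vs A(r=-,w=x). No conflict.

Answer: no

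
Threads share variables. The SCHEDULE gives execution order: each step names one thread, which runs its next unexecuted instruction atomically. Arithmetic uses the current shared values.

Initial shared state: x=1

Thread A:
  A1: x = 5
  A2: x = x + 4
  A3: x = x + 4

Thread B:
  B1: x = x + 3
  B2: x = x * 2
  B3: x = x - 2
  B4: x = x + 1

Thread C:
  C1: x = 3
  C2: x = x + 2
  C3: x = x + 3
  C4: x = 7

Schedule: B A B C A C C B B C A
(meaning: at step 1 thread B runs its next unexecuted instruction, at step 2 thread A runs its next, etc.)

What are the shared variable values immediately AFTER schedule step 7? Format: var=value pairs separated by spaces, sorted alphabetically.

Step 1: thread B executes B1 (x = x + 3). Shared: x=4. PCs: A@0 B@1 C@0
Step 2: thread A executes A1 (x = 5). Shared: x=5. PCs: A@1 B@1 C@0
Step 3: thread B executes B2 (x = x * 2). Shared: x=10. PCs: A@1 B@2 C@0
Step 4: thread C executes C1 (x = 3). Shared: x=3. PCs: A@1 B@2 C@1
Step 5: thread A executes A2 (x = x + 4). Shared: x=7. PCs: A@2 B@2 C@1
Step 6: thread C executes C2 (x = x + 2). Shared: x=9. PCs: A@2 B@2 C@2
Step 7: thread C executes C3 (x = x + 3). Shared: x=12. PCs: A@2 B@2 C@3

Answer: x=12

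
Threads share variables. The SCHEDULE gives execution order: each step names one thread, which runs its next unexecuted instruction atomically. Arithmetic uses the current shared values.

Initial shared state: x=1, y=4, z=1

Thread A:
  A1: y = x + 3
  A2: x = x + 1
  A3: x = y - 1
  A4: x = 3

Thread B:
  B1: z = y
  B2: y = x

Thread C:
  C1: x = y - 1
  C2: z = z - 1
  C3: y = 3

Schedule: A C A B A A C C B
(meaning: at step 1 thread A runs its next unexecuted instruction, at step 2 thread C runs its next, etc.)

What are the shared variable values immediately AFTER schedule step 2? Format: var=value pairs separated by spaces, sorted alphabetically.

Step 1: thread A executes A1 (y = x + 3). Shared: x=1 y=4 z=1. PCs: A@1 B@0 C@0
Step 2: thread C executes C1 (x = y - 1). Shared: x=3 y=4 z=1. PCs: A@1 B@0 C@1

Answer: x=3 y=4 z=1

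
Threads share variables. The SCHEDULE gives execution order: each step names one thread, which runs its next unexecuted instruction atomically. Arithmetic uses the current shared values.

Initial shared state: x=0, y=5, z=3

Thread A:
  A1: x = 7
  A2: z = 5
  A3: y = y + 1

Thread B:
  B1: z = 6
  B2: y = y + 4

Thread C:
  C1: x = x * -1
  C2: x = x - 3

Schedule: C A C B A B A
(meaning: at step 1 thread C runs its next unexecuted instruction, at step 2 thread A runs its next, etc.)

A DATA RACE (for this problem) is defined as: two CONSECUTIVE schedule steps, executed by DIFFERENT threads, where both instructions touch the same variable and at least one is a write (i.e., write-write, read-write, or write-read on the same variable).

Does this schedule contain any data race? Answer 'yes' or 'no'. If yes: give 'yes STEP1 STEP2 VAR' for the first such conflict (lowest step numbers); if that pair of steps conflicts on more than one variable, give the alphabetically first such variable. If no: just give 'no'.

Steps 1,2: C(x = x * -1) vs A(x = 7). RACE on x (W-W).
Steps 2,3: A(x = 7) vs C(x = x - 3). RACE on x (W-W).
Steps 3,4: C(r=x,w=x) vs B(r=-,w=z). No conflict.
Steps 4,5: B(z = 6) vs A(z = 5). RACE on z (W-W).
Steps 5,6: A(r=-,w=z) vs B(r=y,w=y). No conflict.
Steps 6,7: B(y = y + 4) vs A(y = y + 1). RACE on y (W-W).
First conflict at steps 1,2.

Answer: yes 1 2 x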